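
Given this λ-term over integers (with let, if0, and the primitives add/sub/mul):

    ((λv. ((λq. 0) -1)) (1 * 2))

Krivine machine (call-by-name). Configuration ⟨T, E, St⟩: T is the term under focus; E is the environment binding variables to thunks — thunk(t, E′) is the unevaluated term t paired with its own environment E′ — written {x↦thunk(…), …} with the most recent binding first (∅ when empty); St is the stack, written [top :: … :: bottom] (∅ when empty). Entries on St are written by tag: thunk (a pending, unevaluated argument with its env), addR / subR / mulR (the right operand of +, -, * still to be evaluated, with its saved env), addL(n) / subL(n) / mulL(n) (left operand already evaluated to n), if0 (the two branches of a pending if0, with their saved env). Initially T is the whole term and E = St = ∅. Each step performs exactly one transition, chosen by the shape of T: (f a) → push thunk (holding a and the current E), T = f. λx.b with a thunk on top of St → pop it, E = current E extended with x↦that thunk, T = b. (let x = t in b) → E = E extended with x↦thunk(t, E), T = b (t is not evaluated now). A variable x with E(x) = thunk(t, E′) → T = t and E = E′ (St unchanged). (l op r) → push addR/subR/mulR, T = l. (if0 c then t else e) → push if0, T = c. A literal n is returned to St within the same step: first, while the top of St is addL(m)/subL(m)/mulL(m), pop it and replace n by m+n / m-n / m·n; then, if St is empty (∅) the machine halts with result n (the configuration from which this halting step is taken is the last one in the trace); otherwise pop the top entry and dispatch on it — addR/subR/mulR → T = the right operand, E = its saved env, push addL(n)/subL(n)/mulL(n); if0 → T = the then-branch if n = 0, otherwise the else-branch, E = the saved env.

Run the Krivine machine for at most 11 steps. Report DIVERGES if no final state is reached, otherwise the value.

Answer: 0

Execution trace:
t=0: <T=((λv. ((λq. 0) -1)) (1 * 2)), E=∅, St=∅>
t=1: <T=(λv. ((λq. 0) -1)), E=∅, St=[thunk]>
t=2: <T=((λq. 0) -1), E={v↦thunk((1 * 2), ∅)}, St=∅>
t=3: <T=(λq. 0), E={v↦thunk((1 * 2), ∅)}, St=[thunk]>
t=4: <T=0, E={q↦thunk(-1, {v↦thunk((1 * 2), ∅)}), v↦thunk((1 * 2), ∅)}, St=∅>
→ final value 0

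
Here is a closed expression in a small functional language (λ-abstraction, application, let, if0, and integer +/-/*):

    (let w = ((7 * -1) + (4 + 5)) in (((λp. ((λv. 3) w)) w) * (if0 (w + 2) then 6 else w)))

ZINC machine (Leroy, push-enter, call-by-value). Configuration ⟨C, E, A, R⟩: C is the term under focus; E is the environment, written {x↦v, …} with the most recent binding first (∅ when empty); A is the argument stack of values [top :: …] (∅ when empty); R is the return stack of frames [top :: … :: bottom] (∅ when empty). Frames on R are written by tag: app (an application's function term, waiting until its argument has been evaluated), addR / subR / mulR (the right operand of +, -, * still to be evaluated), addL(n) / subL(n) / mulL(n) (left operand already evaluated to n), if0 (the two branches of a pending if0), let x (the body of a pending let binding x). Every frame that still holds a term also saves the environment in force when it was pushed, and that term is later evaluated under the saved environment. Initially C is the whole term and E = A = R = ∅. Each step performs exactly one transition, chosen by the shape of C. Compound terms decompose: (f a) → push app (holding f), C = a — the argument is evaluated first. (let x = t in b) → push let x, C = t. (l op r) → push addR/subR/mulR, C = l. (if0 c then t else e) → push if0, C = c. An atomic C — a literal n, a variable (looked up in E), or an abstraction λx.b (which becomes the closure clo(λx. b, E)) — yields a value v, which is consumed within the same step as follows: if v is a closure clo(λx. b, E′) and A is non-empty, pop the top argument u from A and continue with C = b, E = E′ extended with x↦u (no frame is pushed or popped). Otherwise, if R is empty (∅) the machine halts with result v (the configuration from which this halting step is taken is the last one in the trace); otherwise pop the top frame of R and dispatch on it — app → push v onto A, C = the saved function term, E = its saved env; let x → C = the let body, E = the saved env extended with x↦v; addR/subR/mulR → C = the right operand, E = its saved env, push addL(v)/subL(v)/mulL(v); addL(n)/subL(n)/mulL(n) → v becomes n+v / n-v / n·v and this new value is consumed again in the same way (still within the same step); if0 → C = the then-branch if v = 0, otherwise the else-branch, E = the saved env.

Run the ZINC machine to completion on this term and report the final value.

step 0: [C=(let w = ((7 * -1) + (4 + 5)) in (((λp. ((λv. 3) w)) w) * (if0 (w + 2) then 6 else w))) | E=∅ | A=∅ | R=∅]
step 1: [C=((7 * -1) + (4 + 5)) | E=∅ | A=∅ | R=[let w]]
step 2: [C=(7 * -1) | E=∅ | A=∅ | R=[addR :: let w]]
step 3: [C=7 | E=∅ | A=∅ | R=[mulR :: addR :: let w]]
step 4: [C=-1 | E=∅ | A=∅ | R=[mulL(7) :: addR :: let w]]
step 5: [C=(4 + 5) | E=∅ | A=∅ | R=[addL(-7) :: let w]]
step 6: [C=4 | E=∅ | A=∅ | R=[addR :: addL(-7) :: let w]]
step 7: [C=5 | E=∅ | A=∅ | R=[addL(4) :: addL(-7) :: let w]]
step 8: [C=(((λp. ((λv. 3) w)) w) * (if0 (w + 2) then 6 else w)) | E={w↦2} | A=∅ | R=∅]
step 9: [C=((λp. ((λv. 3) w)) w) | E={w↦2} | A=∅ | R=[mulR]]
step 10: [C=w | E={w↦2} | A=∅ | R=[app :: mulR]]
step 11: [C=(λp. ((λv. 3) w)) | E={w↦2} | A=[2] | R=[mulR]]
step 12: [C=((λv. 3) w) | E={p↦2, w↦2} | A=∅ | R=[mulR]]
step 13: [C=w | E={p↦2, w↦2} | A=∅ | R=[app :: mulR]]
step 14: [C=(λv. 3) | E={p↦2, w↦2} | A=[2] | R=[mulR]]
step 15: [C=3 | E={v↦2, p↦2, w↦2} | A=∅ | R=[mulR]]
step 16: [C=(if0 (w + 2) then 6 else w) | E={w↦2} | A=∅ | R=[mulL(3)]]
step 17: [C=(w + 2) | E={w↦2} | A=∅ | R=[if0 :: mulL(3)]]
step 18: [C=w | E={w↦2} | A=∅ | R=[addR :: if0 :: mulL(3)]]
step 19: [C=2 | E={w↦2} | A=∅ | R=[addL(2) :: if0 :: mulL(3)]]
step 20: [C=w | E={w↦2} | A=∅ | R=[mulL(3)]]
→ final value 6

Answer: 6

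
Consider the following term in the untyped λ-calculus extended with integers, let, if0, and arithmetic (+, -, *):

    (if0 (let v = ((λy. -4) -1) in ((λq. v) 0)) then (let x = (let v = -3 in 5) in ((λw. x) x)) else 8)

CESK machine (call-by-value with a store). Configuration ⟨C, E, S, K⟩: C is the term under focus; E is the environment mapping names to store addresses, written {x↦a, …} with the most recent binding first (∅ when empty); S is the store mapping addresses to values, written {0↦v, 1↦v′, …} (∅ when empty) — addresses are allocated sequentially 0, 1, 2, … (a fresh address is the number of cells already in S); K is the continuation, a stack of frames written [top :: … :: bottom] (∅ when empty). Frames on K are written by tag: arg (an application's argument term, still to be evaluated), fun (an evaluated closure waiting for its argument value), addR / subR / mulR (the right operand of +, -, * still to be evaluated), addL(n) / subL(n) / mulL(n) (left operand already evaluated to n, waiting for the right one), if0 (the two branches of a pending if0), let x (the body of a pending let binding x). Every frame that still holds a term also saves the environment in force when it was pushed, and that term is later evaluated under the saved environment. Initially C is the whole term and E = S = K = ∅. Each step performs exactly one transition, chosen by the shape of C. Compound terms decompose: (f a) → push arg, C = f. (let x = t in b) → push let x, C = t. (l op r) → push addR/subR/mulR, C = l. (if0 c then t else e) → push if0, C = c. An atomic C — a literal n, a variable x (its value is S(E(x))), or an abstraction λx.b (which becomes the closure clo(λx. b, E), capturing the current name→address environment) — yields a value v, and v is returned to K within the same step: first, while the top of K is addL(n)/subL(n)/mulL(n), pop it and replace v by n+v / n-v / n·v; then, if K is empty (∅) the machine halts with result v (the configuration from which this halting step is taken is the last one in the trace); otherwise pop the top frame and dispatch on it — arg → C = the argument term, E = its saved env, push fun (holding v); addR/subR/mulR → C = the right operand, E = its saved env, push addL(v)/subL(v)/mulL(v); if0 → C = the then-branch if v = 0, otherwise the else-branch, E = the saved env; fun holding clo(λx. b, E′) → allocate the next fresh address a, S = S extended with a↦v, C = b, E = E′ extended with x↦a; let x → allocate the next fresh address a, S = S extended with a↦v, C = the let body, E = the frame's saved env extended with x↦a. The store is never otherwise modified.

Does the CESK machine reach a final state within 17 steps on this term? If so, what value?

t=0: [C=(if0 (let v = ((λy. -4) -1) in ((λq. v) 0)) then (let x = (let v = -3 in 5) in ((λw. x) x)) else 8) | E=∅ | S=∅ | K=∅]
t=1: [C=(let v = ((λy. -4) -1) in ((λq. v) 0)) | E=∅ | S=∅ | K=[if0]]
t=2: [C=((λy. -4) -1) | E=∅ | S=∅ | K=[let v :: if0]]
t=3: [C=(λy. -4) | E=∅ | S=∅ | K=[arg :: let v :: if0]]
t=4: [C=-1 | E=∅ | S=∅ | K=[fun :: let v :: if0]]
t=5: [C=-4 | E={y↦0} | S={0↦-1} | K=[let v :: if0]]
t=6: [C=((λq. v) 0) | E={v↦1} | S={0↦-1, 1↦-4} | K=[if0]]
t=7: [C=(λq. v) | E={v↦1} | S={0↦-1, 1↦-4} | K=[arg :: if0]]
t=8: [C=0 | E={v↦1} | S={0↦-1, 1↦-4} | K=[fun :: if0]]
t=9: [C=v | E={q↦2, v↦1} | S={0↦-1, 1↦-4, 2↦0} | K=[if0]]
t=10: [C=8 | E=∅ | S={0↦-1, 1↦-4, 2↦0} | K=∅]
→ final value 8

Answer: 8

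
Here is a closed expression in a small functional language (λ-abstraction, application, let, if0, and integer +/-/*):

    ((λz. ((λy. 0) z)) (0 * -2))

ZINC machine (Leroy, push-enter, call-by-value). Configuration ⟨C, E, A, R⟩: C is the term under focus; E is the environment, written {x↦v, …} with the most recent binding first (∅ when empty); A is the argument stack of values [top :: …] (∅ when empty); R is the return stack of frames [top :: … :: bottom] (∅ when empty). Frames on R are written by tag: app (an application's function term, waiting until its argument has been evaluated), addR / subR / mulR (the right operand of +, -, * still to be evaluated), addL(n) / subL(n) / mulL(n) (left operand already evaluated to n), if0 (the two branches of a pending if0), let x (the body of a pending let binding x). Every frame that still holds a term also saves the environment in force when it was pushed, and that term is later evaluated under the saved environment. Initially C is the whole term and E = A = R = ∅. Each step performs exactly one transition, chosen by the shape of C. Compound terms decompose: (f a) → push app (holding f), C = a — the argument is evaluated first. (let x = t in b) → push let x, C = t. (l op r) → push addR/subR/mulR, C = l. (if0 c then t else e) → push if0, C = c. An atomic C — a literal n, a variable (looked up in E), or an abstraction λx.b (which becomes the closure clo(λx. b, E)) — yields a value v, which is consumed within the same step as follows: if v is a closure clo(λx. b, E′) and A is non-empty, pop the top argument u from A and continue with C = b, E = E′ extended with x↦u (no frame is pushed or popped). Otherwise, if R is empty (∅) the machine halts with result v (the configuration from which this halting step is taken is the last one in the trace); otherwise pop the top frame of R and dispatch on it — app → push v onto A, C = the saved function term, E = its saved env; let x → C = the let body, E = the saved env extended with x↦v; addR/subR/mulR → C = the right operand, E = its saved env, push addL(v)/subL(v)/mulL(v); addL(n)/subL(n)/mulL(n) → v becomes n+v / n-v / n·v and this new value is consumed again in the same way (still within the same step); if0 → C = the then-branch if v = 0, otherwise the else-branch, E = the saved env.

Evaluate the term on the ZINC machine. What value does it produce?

Answer: 0

Execution trace:
t=0: [C=((λz. ((λy. 0) z)) (0 * -2)) | E=∅ | A=∅ | R=∅]
t=1: [C=(0 * -2) | E=∅ | A=∅ | R=[app]]
t=2: [C=0 | E=∅ | A=∅ | R=[mulR :: app]]
t=3: [C=-2 | E=∅ | A=∅ | R=[mulL(0) :: app]]
t=4: [C=(λz. ((λy. 0) z)) | E=∅ | A=[0] | R=∅]
t=5: [C=((λy. 0) z) | E={z↦0} | A=∅ | R=∅]
t=6: [C=z | E={z↦0} | A=∅ | R=[app]]
t=7: [C=(λy. 0) | E={z↦0} | A=[0] | R=∅]
t=8: [C=0 | E={y↦0, z↦0} | A=∅ | R=∅]
→ final value 0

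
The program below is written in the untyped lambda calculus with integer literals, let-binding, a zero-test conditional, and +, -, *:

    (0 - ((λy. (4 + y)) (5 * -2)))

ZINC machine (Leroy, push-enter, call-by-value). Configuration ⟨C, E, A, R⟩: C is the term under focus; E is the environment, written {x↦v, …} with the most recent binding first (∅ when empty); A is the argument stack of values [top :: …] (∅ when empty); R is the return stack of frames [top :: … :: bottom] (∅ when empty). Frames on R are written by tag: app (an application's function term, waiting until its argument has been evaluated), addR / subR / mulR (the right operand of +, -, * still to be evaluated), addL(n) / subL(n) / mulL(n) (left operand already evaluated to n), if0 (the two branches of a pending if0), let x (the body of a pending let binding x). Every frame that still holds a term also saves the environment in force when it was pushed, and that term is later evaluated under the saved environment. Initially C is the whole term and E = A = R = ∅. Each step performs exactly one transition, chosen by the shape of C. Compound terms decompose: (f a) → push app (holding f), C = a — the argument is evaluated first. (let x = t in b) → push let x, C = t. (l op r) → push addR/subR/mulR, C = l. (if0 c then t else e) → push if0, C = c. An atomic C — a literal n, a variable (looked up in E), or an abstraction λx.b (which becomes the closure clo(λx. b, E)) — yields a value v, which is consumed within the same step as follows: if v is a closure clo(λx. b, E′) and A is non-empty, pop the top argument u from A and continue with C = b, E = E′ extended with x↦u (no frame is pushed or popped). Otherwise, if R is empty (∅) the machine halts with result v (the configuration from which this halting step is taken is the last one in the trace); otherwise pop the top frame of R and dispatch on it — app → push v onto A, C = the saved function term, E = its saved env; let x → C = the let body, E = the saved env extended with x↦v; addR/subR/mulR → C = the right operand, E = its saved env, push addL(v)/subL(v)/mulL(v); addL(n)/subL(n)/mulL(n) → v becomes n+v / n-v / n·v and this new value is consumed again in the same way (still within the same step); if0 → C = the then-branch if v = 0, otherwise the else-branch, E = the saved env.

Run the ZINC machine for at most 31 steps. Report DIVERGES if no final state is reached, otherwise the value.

t=0: ⟨C=(0 - ((λy. (4 + y)) (5 * -2))); E=∅; A=∅; R=∅⟩
t=1: ⟨C=0; E=∅; A=∅; R=[subR]⟩
t=2: ⟨C=((λy. (4 + y)) (5 * -2)); E=∅; A=∅; R=[subL(0)]⟩
t=3: ⟨C=(5 * -2); E=∅; A=∅; R=[app :: subL(0)]⟩
t=4: ⟨C=5; E=∅; A=∅; R=[mulR :: app :: subL(0)]⟩
t=5: ⟨C=-2; E=∅; A=∅; R=[mulL(5) :: app :: subL(0)]⟩
t=6: ⟨C=(λy. (4 + y)); E=∅; A=[-10]; R=[subL(0)]⟩
t=7: ⟨C=(4 + y); E={y↦-10}; A=∅; R=[subL(0)]⟩
t=8: ⟨C=4; E={y↦-10}; A=∅; R=[addR :: subL(0)]⟩
t=9: ⟨C=y; E={y↦-10}; A=∅; R=[addL(4) :: subL(0)]⟩
→ final value 6

Answer: 6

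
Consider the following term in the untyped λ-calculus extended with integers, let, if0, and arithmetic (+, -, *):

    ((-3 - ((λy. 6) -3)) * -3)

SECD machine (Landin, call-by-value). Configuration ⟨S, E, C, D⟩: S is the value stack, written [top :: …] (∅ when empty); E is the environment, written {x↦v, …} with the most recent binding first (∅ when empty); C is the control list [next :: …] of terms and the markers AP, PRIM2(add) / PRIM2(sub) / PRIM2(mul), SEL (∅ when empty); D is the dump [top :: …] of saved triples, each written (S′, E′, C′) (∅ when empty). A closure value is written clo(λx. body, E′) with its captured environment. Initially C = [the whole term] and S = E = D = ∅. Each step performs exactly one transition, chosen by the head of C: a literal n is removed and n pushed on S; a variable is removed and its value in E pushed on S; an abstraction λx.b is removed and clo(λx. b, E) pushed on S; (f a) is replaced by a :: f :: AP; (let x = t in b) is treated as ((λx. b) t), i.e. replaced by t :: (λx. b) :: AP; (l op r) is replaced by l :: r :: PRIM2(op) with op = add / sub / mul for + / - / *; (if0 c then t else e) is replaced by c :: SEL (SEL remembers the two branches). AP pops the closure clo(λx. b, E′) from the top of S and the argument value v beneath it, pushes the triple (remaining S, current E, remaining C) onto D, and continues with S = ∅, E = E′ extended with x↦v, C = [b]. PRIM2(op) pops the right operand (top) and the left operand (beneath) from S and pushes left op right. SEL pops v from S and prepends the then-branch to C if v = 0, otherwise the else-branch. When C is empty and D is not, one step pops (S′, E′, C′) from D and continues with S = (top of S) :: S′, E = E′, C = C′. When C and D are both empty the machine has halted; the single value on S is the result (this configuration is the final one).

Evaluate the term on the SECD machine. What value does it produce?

step 0: [S=∅ | E=∅ | C=[((-3 - ((λy. 6) -3)) * -3)] | D=∅]
step 1: [S=∅ | E=∅ | C=[(-3 - ((λy. 6) -3)) :: -3 :: PRIM2(mul)] | D=∅]
step 2: [S=∅ | E=∅ | C=[-3 :: ((λy. 6) -3) :: PRIM2(sub) :: -3 :: PRIM2(mul)] | D=∅]
step 3: [S=[-3] | E=∅ | C=[((λy. 6) -3) :: PRIM2(sub) :: -3 :: PRIM2(mul)] | D=∅]
step 4: [S=[-3] | E=∅ | C=[-3 :: (λy. 6) :: AP :: PRIM2(sub) :: -3 :: PRIM2(mul)] | D=∅]
step 5: [S=[-3 :: -3] | E=∅ | C=[(λy. 6) :: AP :: PRIM2(sub) :: -3 :: PRIM2(mul)] | D=∅]
step 6: [S=[clo(λy. 6, ∅) :: -3 :: -3] | E=∅ | C=[AP :: PRIM2(sub) :: -3 :: PRIM2(mul)] | D=∅]
step 7: [S=∅ | E={y↦-3} | C=[6] | D=[([-3], ∅, [PRIM2(sub) :: -3 :: PRIM2(mul)])]]
step 8: [S=[6] | E={y↦-3} | C=∅ | D=[([-3], ∅, [PRIM2(sub) :: -3 :: PRIM2(mul)])]]
step 9: [S=[6 :: -3] | E=∅ | C=[PRIM2(sub) :: -3 :: PRIM2(mul)] | D=∅]
step 10: [S=[-9] | E=∅ | C=[-3 :: PRIM2(mul)] | D=∅]
step 11: [S=[-3 :: -9] | E=∅ | C=[PRIM2(mul)] | D=∅]
step 12: [S=[27] | E=∅ | C=∅ | D=∅]
→ final value 27

Answer: 27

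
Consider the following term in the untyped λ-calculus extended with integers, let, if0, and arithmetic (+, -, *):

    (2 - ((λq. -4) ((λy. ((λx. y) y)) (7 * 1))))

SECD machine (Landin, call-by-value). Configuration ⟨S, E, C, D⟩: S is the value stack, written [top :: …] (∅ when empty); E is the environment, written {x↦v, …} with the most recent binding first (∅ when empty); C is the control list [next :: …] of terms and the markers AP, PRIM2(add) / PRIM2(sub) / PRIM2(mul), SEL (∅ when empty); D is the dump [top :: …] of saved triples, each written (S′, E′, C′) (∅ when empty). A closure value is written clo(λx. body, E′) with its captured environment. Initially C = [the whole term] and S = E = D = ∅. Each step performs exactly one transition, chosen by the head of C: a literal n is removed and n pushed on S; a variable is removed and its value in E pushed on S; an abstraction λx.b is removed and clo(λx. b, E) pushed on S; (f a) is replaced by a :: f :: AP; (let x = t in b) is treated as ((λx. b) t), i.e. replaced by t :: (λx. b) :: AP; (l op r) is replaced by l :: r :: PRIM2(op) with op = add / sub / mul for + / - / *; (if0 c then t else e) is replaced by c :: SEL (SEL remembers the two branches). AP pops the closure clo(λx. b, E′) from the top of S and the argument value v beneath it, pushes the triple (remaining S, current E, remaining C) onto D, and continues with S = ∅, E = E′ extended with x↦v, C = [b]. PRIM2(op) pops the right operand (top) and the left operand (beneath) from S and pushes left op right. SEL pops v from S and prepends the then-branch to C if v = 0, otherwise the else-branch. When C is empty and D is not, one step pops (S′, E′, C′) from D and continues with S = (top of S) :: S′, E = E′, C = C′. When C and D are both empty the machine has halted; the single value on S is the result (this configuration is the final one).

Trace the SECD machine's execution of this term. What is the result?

Answer: 6

Derivation:
t=0: ⟨S=∅; E=∅; C=[(2 - ((λq. -4) ((λy. ((λx. y) y)) (7 * 1))))]; D=∅⟩
t=1: ⟨S=∅; E=∅; C=[2 :: ((λq. -4) ((λy. ((λx. y) y)) (7 * 1))) :: PRIM2(sub)]; D=∅⟩
t=2: ⟨S=[2]; E=∅; C=[((λq. -4) ((λy. ((λx. y) y)) (7 * 1))) :: PRIM2(sub)]; D=∅⟩
t=3: ⟨S=[2]; E=∅; C=[((λy. ((λx. y) y)) (7 * 1)) :: (λq. -4) :: AP :: PRIM2(sub)]; D=∅⟩
t=4: ⟨S=[2]; E=∅; C=[(7 * 1) :: (λy. ((λx. y) y)) :: AP :: (λq. -4) :: AP :: PRIM2(sub)]; D=∅⟩
t=5: ⟨S=[2]; E=∅; C=[7 :: 1 :: PRIM2(mul) :: (λy. ((λx. y) y)) :: AP :: (λq. -4) :: AP :: PRIM2(sub)]; D=∅⟩
t=6: ⟨S=[7 :: 2]; E=∅; C=[1 :: PRIM2(mul) :: (λy. ((λx. y) y)) :: AP :: (λq. -4) :: AP :: PRIM2(sub)]; D=∅⟩
t=7: ⟨S=[1 :: 7 :: 2]; E=∅; C=[PRIM2(mul) :: (λy. ((λx. y) y)) :: AP :: (λq. -4) :: AP :: PRIM2(sub)]; D=∅⟩
t=8: ⟨S=[7 :: 2]; E=∅; C=[(λy. ((λx. y) y)) :: AP :: (λq. -4) :: AP :: PRIM2(sub)]; D=∅⟩
t=9: ⟨S=[clo(λy. ((λx. y) y), ∅) :: 7 :: 2]; E=∅; C=[AP :: (λq. -4) :: AP :: PRIM2(sub)]; D=∅⟩
t=10: ⟨S=∅; E={y↦7}; C=[((λx. y) y)]; D=[([2], ∅, [(λq. -4) :: AP :: PRIM2(sub)])]⟩
t=11: ⟨S=∅; E={y↦7}; C=[y :: (λx. y) :: AP]; D=[([2], ∅, [(λq. -4) :: AP :: PRIM2(sub)])]⟩
t=12: ⟨S=[7]; E={y↦7}; C=[(λx. y) :: AP]; D=[([2], ∅, [(λq. -4) :: AP :: PRIM2(sub)])]⟩
t=13: ⟨S=[clo(λx. y, {y↦7}) :: 7]; E={y↦7}; C=[AP]; D=[([2], ∅, [(λq. -4) :: AP :: PRIM2(sub)])]⟩
t=14: ⟨S=∅; E={x↦7, y↦7}; C=[y]; D=[(∅, {y↦7}, ∅) :: ([2], ∅, [(λq. -4) :: AP :: PRIM2(sub)])]⟩
t=15: ⟨S=[7]; E={x↦7, y↦7}; C=∅; D=[(∅, {y↦7}, ∅) :: ([2], ∅, [(λq. -4) :: AP :: PRIM2(sub)])]⟩
t=16: ⟨S=[7]; E={y↦7}; C=∅; D=[([2], ∅, [(λq. -4) :: AP :: PRIM2(sub)])]⟩
t=17: ⟨S=[7 :: 2]; E=∅; C=[(λq. -4) :: AP :: PRIM2(sub)]; D=∅⟩
t=18: ⟨S=[clo(λq. -4, ∅) :: 7 :: 2]; E=∅; C=[AP :: PRIM2(sub)]; D=∅⟩
t=19: ⟨S=∅; E={q↦7}; C=[-4]; D=[([2], ∅, [PRIM2(sub)])]⟩
t=20: ⟨S=[-4]; E={q↦7}; C=∅; D=[([2], ∅, [PRIM2(sub)])]⟩
t=21: ⟨S=[-4 :: 2]; E=∅; C=[PRIM2(sub)]; D=∅⟩
t=22: ⟨S=[6]; E=∅; C=∅; D=∅⟩
→ final value 6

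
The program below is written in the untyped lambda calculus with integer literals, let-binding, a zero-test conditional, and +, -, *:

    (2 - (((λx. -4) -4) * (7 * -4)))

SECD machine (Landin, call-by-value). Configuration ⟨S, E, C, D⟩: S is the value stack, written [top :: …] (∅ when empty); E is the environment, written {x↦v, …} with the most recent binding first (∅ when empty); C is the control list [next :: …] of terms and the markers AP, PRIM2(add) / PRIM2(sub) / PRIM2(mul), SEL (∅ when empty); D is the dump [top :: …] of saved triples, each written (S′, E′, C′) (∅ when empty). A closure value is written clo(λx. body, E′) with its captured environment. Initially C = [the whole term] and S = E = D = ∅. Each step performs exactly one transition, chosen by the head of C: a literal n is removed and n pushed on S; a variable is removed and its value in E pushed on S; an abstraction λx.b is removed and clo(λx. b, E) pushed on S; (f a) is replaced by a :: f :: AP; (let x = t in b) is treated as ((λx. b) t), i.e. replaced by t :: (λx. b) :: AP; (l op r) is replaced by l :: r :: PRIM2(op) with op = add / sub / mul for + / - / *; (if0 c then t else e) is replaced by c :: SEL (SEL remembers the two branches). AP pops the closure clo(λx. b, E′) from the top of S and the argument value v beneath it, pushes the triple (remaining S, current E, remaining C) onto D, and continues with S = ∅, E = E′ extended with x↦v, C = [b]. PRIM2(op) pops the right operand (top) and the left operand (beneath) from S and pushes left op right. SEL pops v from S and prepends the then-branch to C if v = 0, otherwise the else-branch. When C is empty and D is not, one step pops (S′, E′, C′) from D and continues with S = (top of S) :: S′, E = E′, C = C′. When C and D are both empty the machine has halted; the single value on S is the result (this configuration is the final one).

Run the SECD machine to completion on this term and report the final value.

0. ⟨S=∅; E=∅; C=[(2 - (((λx. -4) -4) * (7 * -4)))]; D=∅⟩
1. ⟨S=∅; E=∅; C=[2 :: (((λx. -4) -4) * (7 * -4)) :: PRIM2(sub)]; D=∅⟩
2. ⟨S=[2]; E=∅; C=[(((λx. -4) -4) * (7 * -4)) :: PRIM2(sub)]; D=∅⟩
3. ⟨S=[2]; E=∅; C=[((λx. -4) -4) :: (7 * -4) :: PRIM2(mul) :: PRIM2(sub)]; D=∅⟩
4. ⟨S=[2]; E=∅; C=[-4 :: (λx. -4) :: AP :: (7 * -4) :: PRIM2(mul) :: PRIM2(sub)]; D=∅⟩
5. ⟨S=[-4 :: 2]; E=∅; C=[(λx. -4) :: AP :: (7 * -4) :: PRIM2(mul) :: PRIM2(sub)]; D=∅⟩
6. ⟨S=[clo(λx. -4, ∅) :: -4 :: 2]; E=∅; C=[AP :: (7 * -4) :: PRIM2(mul) :: PRIM2(sub)]; D=∅⟩
7. ⟨S=∅; E={x↦-4}; C=[-4]; D=[([2], ∅, [(7 * -4) :: PRIM2(mul) :: PRIM2(sub)])]⟩
8. ⟨S=[-4]; E={x↦-4}; C=∅; D=[([2], ∅, [(7 * -4) :: PRIM2(mul) :: PRIM2(sub)])]⟩
9. ⟨S=[-4 :: 2]; E=∅; C=[(7 * -4) :: PRIM2(mul) :: PRIM2(sub)]; D=∅⟩
10. ⟨S=[-4 :: 2]; E=∅; C=[7 :: -4 :: PRIM2(mul) :: PRIM2(mul) :: PRIM2(sub)]; D=∅⟩
11. ⟨S=[7 :: -4 :: 2]; E=∅; C=[-4 :: PRIM2(mul) :: PRIM2(mul) :: PRIM2(sub)]; D=∅⟩
12. ⟨S=[-4 :: 7 :: -4 :: 2]; E=∅; C=[PRIM2(mul) :: PRIM2(mul) :: PRIM2(sub)]; D=∅⟩
13. ⟨S=[-28 :: -4 :: 2]; E=∅; C=[PRIM2(mul) :: PRIM2(sub)]; D=∅⟩
14. ⟨S=[112 :: 2]; E=∅; C=[PRIM2(sub)]; D=∅⟩
15. ⟨S=[-110]; E=∅; C=∅; D=∅⟩
→ final value -110

Answer: -110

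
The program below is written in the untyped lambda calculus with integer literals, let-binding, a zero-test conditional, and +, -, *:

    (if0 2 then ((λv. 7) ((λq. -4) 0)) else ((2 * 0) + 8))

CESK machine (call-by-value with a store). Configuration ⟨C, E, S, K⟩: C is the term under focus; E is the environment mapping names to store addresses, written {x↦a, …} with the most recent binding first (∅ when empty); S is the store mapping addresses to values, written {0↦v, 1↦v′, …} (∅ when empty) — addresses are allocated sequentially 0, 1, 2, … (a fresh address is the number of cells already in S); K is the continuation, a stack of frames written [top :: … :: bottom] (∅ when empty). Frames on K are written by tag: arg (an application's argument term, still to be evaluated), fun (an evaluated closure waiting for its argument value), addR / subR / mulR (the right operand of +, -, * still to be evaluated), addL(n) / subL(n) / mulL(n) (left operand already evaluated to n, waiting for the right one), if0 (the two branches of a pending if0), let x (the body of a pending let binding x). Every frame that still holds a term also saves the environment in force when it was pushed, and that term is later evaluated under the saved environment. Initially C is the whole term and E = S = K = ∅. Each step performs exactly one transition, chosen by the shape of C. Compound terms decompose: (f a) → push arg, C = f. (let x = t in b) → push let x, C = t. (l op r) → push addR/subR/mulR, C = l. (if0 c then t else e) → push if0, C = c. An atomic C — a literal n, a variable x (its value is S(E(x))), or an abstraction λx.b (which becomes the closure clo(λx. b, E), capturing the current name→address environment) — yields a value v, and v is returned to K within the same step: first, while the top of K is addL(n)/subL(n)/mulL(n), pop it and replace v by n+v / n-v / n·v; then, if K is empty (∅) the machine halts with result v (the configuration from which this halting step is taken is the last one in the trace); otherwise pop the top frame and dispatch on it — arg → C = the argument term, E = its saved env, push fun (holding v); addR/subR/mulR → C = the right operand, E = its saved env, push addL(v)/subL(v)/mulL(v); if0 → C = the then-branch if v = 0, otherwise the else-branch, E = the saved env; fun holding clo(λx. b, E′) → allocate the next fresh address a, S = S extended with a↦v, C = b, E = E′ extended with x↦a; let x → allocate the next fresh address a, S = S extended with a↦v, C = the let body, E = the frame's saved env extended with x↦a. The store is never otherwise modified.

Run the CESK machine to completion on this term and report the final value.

[0] ⟨C=(if0 2 then ((λv. 7) ((λq. -4) 0)) else ((2 * 0) + 8)); E=∅; S=∅; K=∅⟩
[1] ⟨C=2; E=∅; S=∅; K=[if0]⟩
[2] ⟨C=((2 * 0) + 8); E=∅; S=∅; K=∅⟩
[3] ⟨C=(2 * 0); E=∅; S=∅; K=[addR]⟩
[4] ⟨C=2; E=∅; S=∅; K=[mulR :: addR]⟩
[5] ⟨C=0; E=∅; S=∅; K=[mulL(2) :: addR]⟩
[6] ⟨C=8; E=∅; S=∅; K=[addL(0)]⟩
→ final value 8

Answer: 8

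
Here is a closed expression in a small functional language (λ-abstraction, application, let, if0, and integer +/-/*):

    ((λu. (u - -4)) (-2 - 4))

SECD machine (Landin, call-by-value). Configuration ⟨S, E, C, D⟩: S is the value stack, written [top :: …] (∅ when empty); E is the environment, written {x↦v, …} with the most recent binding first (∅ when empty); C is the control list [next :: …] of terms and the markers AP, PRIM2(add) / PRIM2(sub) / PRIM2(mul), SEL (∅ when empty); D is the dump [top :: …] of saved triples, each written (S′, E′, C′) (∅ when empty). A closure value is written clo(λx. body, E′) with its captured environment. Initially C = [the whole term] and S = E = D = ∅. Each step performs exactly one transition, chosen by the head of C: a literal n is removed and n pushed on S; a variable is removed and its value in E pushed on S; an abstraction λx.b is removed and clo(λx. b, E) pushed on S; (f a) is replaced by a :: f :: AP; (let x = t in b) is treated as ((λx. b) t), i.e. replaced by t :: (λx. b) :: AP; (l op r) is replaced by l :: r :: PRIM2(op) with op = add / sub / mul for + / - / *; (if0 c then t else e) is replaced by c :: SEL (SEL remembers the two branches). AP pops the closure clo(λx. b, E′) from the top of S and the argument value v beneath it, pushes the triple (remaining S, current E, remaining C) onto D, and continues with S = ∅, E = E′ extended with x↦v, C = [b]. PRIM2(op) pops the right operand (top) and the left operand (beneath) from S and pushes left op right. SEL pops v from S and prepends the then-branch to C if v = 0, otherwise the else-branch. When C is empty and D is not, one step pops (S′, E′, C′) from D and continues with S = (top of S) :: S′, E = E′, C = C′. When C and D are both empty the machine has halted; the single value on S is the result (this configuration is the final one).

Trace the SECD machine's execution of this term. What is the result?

step 0: ⟨S=∅; E=∅; C=[((λu. (u - -4)) (-2 - 4))]; D=∅⟩
step 1: ⟨S=∅; E=∅; C=[(-2 - 4) :: (λu. (u - -4)) :: AP]; D=∅⟩
step 2: ⟨S=∅; E=∅; C=[-2 :: 4 :: PRIM2(sub) :: (λu. (u - -4)) :: AP]; D=∅⟩
step 3: ⟨S=[-2]; E=∅; C=[4 :: PRIM2(sub) :: (λu. (u - -4)) :: AP]; D=∅⟩
step 4: ⟨S=[4 :: -2]; E=∅; C=[PRIM2(sub) :: (λu. (u - -4)) :: AP]; D=∅⟩
step 5: ⟨S=[-6]; E=∅; C=[(λu. (u - -4)) :: AP]; D=∅⟩
step 6: ⟨S=[clo(λu. (u - -4), ∅) :: -6]; E=∅; C=[AP]; D=∅⟩
step 7: ⟨S=∅; E={u↦-6}; C=[(u - -4)]; D=[(∅, ∅, ∅)]⟩
step 8: ⟨S=∅; E={u↦-6}; C=[u :: -4 :: PRIM2(sub)]; D=[(∅, ∅, ∅)]⟩
step 9: ⟨S=[-6]; E={u↦-6}; C=[-4 :: PRIM2(sub)]; D=[(∅, ∅, ∅)]⟩
step 10: ⟨S=[-4 :: -6]; E={u↦-6}; C=[PRIM2(sub)]; D=[(∅, ∅, ∅)]⟩
step 11: ⟨S=[-2]; E={u↦-6}; C=∅; D=[(∅, ∅, ∅)]⟩
step 12: ⟨S=[-2]; E=∅; C=∅; D=∅⟩
→ final value -2

Answer: -2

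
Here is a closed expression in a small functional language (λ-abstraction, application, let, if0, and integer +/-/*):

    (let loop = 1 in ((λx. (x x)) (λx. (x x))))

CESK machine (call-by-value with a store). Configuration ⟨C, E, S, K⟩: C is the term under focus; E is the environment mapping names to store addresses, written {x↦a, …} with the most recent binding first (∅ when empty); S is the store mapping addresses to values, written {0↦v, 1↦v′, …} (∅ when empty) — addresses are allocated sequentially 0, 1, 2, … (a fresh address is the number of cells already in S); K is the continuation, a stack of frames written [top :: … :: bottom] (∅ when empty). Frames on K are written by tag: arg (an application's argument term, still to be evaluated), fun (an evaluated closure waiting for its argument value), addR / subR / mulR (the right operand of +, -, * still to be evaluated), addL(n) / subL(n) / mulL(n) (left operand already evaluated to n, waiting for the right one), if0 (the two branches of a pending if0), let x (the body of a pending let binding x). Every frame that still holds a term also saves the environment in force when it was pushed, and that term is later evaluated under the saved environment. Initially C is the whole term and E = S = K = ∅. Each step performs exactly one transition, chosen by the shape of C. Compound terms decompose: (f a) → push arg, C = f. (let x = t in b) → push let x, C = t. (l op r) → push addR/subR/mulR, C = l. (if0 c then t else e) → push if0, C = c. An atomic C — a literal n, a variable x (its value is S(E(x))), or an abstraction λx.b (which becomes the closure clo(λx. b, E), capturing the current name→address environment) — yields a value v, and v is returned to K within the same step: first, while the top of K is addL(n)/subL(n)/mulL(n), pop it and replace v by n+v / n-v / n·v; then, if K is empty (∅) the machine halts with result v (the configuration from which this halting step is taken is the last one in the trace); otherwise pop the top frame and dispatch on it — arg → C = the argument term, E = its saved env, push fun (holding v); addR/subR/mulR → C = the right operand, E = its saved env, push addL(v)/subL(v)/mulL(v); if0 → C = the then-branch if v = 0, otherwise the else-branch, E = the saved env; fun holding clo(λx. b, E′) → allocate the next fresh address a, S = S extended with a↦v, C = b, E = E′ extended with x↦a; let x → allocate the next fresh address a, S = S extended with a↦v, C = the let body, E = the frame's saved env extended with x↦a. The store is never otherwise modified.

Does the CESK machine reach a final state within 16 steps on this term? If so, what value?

Answer: DIVERGES (no final state within 16 steps)

Derivation:
step 0: [C=(let loop = 1 in ((λx. (x x)) (λx. (x x)))) | E=∅ | S=∅ | K=∅]
step 1: [C=1 | E=∅ | S=∅ | K=[let loop]]
step 2: [C=((λx. (x x)) (λx. (x x))) | E={loop↦0} | S={0↦1} | K=∅]
step 3: [C=(λx. (x x)) | E={loop↦0} | S={0↦1} | K=[arg]]
step 4: [C=(λx. (x x)) | E={loop↦0} | S={0↦1} | K=[fun]]
step 5: [C=(x x) | E={x↦1, loop↦0} | S={0↦1, 1↦clo(λx. (x x), {loop↦0})} | K=∅]
step 6: [C=x | E={x↦1, loop↦0} | S={0↦1, 1↦clo(λx. (x x), {loop↦0})} | K=[arg]]
step 7: [C=x | E={x↦1, loop↦0} | S={0↦1, 1↦clo(λx. (x x), {loop↦0})} | K=[fun]]
step 8: [C=(x x) | E={x↦2, loop↦0} | S={0↦1, 1↦clo(λx. (x x), {loop↦0}), 2↦clo(λx. (x x), {loop↦0})} | K=∅]
step 9: [C=x | E={x↦2, loop↦0} | S={0↦1, 1↦clo(λx. (x x), {loop↦0}), 2↦clo(λx. (x x), {loop↦0})} | K=[arg]]
step 10: [C=x | E={x↦2, loop↦0} | S={0↦1, 1↦clo(λx. (x x), {loop↦0}), 2↦clo(λx. (x x), {loop↦0})} | K=[fun]]
step 11: [C=(x x) | E={x↦3, loop↦0} | S={0↦1, 1↦clo(λx. (x x), {loop↦0}), 2↦clo(λx. (x x), {loop↦0}), 3↦clo(λx. (x x), {loop↦0})} | K=∅]
step 12: [C=x | E={x↦3, loop↦0} | S={0↦1, 1↦clo(λx. (x x), {loop↦0}), 2↦clo(λx. (x x), {loop↦0}), 3↦clo(λx. (x x), {loop↦0})} | K=[arg]]
step 13: [C=x | E={x↦3, loop↦0} | S={0↦1, 1↦clo(λx. (x x), {loop↦0}), 2↦clo(λx. (x x), {loop↦0}), 3↦clo(λx. (x x), {loop↦0})} | K=[fun]]
step 14: [C=(x x) | E={x↦4, loop↦0} | S={0↦1, 1↦clo(λx. (x x), {loop↦0}), 2↦clo(λx. (x x), {loop↦0}), 3↦clo(λx. (x x), {loop↦0}), 4↦clo(λx. (x x), {loop↦0})} | K=∅]
step 15: [C=x | E={x↦4, loop↦0} | S={0↦1, 1↦clo(λx. (x x), {loop↦0}), 2↦clo(λx. (x x), {loop↦0}), 3↦clo(λx. (x x), {loop↦0}), 4↦clo(λx. (x x), {loop↦0})} | K=[arg]]
step 16: [C=x | E={x↦4, loop↦0} | S={0↦1, 1↦clo(λx. (x x), {loop↦0}), 2↦clo(λx. (x x), {loop↦0}), 3↦clo(λx. (x x), {loop↦0}), 4↦clo(λx. (x x), {loop↦0})} | K=[fun]]
→ 16 transitions taken and the configuration is still not final: no result within 16 steps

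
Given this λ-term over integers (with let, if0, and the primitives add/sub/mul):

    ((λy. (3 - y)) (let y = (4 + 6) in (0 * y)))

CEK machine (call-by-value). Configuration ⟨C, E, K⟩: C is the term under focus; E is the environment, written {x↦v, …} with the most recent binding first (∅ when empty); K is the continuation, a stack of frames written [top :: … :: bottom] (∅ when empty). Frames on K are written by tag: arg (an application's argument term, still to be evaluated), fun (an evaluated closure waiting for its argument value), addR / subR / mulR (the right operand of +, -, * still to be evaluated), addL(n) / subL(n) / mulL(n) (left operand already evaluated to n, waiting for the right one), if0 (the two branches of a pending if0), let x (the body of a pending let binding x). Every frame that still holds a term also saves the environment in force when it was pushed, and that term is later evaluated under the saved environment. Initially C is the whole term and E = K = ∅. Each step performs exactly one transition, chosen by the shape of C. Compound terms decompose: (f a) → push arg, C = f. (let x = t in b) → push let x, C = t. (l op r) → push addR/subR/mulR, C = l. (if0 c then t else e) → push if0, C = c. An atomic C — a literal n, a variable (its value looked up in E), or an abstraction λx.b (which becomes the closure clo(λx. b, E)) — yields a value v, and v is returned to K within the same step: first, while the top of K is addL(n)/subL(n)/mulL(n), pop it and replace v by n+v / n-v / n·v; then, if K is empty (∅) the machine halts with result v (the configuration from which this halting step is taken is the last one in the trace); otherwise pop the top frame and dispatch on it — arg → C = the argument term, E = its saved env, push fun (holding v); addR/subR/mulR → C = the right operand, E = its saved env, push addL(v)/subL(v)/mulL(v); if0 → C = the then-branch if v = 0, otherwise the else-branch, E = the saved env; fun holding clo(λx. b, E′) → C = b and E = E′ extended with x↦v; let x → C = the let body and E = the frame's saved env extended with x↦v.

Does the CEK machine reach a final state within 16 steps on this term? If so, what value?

Answer: 3

Derivation:
0. [C=((λy. (3 - y)) (let y = (4 + 6) in (0 * y))) | E=∅ | K=∅]
1. [C=(λy. (3 - y)) | E=∅ | K=[arg]]
2. [C=(let y = (4 + 6) in (0 * y)) | E=∅ | K=[fun]]
3. [C=(4 + 6) | E=∅ | K=[let y :: fun]]
4. [C=4 | E=∅ | K=[addR :: let y :: fun]]
5. [C=6 | E=∅ | K=[addL(4) :: let y :: fun]]
6. [C=(0 * y) | E={y↦10} | K=[fun]]
7. [C=0 | E={y↦10} | K=[mulR :: fun]]
8. [C=y | E={y↦10} | K=[mulL(0) :: fun]]
9. [C=(3 - y) | E={y↦0} | K=∅]
10. [C=3 | E={y↦0} | K=[subR]]
11. [C=y | E={y↦0} | K=[subL(3)]]
→ final value 3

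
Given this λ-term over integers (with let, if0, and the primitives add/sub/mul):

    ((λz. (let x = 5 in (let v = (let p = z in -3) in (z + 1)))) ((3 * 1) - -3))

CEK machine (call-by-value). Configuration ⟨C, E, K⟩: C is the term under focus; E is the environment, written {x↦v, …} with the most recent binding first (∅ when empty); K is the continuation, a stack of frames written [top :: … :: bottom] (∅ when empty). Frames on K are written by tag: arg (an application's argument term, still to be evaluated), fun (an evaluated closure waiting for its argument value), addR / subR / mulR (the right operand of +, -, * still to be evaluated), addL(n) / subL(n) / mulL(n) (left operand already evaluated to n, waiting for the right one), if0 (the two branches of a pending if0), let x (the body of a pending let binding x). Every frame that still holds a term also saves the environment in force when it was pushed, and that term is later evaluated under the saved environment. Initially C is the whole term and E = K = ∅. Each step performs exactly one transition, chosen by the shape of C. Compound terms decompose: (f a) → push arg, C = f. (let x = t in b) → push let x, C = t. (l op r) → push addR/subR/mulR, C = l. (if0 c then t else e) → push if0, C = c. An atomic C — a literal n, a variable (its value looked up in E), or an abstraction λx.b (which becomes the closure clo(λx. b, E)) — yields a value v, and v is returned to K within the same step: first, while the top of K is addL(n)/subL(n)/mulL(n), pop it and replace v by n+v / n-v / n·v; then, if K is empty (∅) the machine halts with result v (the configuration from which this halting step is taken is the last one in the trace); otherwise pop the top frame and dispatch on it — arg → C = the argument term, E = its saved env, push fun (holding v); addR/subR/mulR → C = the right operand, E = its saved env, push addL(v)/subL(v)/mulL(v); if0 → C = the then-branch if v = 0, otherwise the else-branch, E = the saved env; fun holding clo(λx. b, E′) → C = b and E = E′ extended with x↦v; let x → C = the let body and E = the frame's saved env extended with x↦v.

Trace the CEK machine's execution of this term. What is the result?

t=0: <C=((λz. (let x = 5 in (let v = (let p = z in -3) in (z + 1)))) ((3 * 1) - -3)), E=∅, K=∅>
t=1: <C=(λz. (let x = 5 in (let v = (let p = z in -3) in (z + 1)))), E=∅, K=[arg]>
t=2: <C=((3 * 1) - -3), E=∅, K=[fun]>
t=3: <C=(3 * 1), E=∅, K=[subR :: fun]>
t=4: <C=3, E=∅, K=[mulR :: subR :: fun]>
t=5: <C=1, E=∅, K=[mulL(3) :: subR :: fun]>
t=6: <C=-3, E=∅, K=[subL(3) :: fun]>
t=7: <C=(let x = 5 in (let v = (let p = z in -3) in (z + 1))), E={z↦6}, K=∅>
t=8: <C=5, E={z↦6}, K=[let x]>
t=9: <C=(let v = (let p = z in -3) in (z + 1)), E={x↦5, z↦6}, K=∅>
t=10: <C=(let p = z in -3), E={x↦5, z↦6}, K=[let v]>
t=11: <C=z, E={x↦5, z↦6}, K=[let p :: let v]>
t=12: <C=-3, E={p↦6, x↦5, z↦6}, K=[let v]>
t=13: <C=(z + 1), E={v↦-3, x↦5, z↦6}, K=∅>
t=14: <C=z, E={v↦-3, x↦5, z↦6}, K=[addR]>
t=15: <C=1, E={v↦-3, x↦5, z↦6}, K=[addL(6)]>
→ final value 7

Answer: 7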